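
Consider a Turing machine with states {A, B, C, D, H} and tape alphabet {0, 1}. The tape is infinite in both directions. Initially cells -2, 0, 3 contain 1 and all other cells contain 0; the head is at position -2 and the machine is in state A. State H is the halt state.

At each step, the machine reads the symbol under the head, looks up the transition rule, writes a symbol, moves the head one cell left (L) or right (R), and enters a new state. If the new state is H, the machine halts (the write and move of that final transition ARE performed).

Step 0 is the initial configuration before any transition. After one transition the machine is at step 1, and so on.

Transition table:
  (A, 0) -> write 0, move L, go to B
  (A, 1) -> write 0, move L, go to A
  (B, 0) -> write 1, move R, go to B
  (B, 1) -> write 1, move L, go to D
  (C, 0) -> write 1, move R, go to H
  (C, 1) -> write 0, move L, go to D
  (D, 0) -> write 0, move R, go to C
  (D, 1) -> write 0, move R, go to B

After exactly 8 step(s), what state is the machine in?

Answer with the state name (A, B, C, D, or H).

Answer: B

Derivation:
Step 1: in state A at pos -2, read 1 -> (A,1)->write 0,move L,goto A. Now: state=A, head=-3, tape[-4..4]=000010010 (head:  ^)
Step 2: in state A at pos -3, read 0 -> (A,0)->write 0,move L,goto B. Now: state=B, head=-4, tape[-5..4]=0000010010 (head:  ^)
Step 3: in state B at pos -4, read 0 -> (B,0)->write 1,move R,goto B. Now: state=B, head=-3, tape[-5..4]=0100010010 (head:   ^)
Step 4: in state B at pos -3, read 0 -> (B,0)->write 1,move R,goto B. Now: state=B, head=-2, tape[-5..4]=0110010010 (head:    ^)
Step 5: in state B at pos -2, read 0 -> (B,0)->write 1,move R,goto B. Now: state=B, head=-1, tape[-5..4]=0111010010 (head:     ^)
Step 6: in state B at pos -1, read 0 -> (B,0)->write 1,move R,goto B. Now: state=B, head=0, tape[-5..4]=0111110010 (head:      ^)
Step 7: in state B at pos 0, read 1 -> (B,1)->write 1,move L,goto D. Now: state=D, head=-1, tape[-5..4]=0111110010 (head:     ^)
Step 8: in state D at pos -1, read 1 -> (D,1)->write 0,move R,goto B. Now: state=B, head=0, tape[-5..4]=0111010010 (head:      ^)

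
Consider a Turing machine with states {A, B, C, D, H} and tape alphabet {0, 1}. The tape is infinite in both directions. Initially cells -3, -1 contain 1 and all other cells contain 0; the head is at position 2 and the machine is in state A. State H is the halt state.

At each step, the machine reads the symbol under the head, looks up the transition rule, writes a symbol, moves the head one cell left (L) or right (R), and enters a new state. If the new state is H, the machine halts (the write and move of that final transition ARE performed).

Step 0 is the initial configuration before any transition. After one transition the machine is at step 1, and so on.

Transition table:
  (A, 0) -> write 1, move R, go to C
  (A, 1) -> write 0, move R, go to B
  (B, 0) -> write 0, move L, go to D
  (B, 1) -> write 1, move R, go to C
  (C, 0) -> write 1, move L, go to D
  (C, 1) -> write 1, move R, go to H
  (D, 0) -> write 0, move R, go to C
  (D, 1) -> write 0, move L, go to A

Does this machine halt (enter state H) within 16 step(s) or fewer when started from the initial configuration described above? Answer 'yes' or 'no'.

Answer: yes

Derivation:
Step 1: in state A at pos 2, read 0 -> (A,0)->write 1,move R,goto C. Now: state=C, head=3, tape[-4..4]=010100100 (head:        ^)
Step 2: in state C at pos 3, read 0 -> (C,0)->write 1,move L,goto D. Now: state=D, head=2, tape[-4..4]=010100110 (head:       ^)
Step 3: in state D at pos 2, read 1 -> (D,1)->write 0,move L,goto A. Now: state=A, head=1, tape[-4..4]=010100010 (head:      ^)
Step 4: in state A at pos 1, read 0 -> (A,0)->write 1,move R,goto C. Now: state=C, head=2, tape[-4..4]=010101010 (head:       ^)
Step 5: in state C at pos 2, read 0 -> (C,0)->write 1,move L,goto D. Now: state=D, head=1, tape[-4..4]=010101110 (head:      ^)
Step 6: in state D at pos 1, read 1 -> (D,1)->write 0,move L,goto A. Now: state=A, head=0, tape[-4..4]=010100110 (head:     ^)
Step 7: in state A at pos 0, read 0 -> (A,0)->write 1,move R,goto C. Now: state=C, head=1, tape[-4..4]=010110110 (head:      ^)
Step 8: in state C at pos 1, read 0 -> (C,0)->write 1,move L,goto D. Now: state=D, head=0, tape[-4..4]=010111110 (head:     ^)
Step 9: in state D at pos 0, read 1 -> (D,1)->write 0,move L,goto A. Now: state=A, head=-1, tape[-4..4]=010101110 (head:    ^)
Step 10: in state A at pos -1, read 1 -> (A,1)->write 0,move R,goto B. Now: state=B, head=0, tape[-4..4]=010001110 (head:     ^)
Step 11: in state B at pos 0, read 0 -> (B,0)->write 0,move L,goto D. Now: state=D, head=-1, tape[-4..4]=010001110 (head:    ^)
Step 12: in state D at pos -1, read 0 -> (D,0)->write 0,move R,goto C. Now: state=C, head=0, tape[-4..4]=010001110 (head:     ^)
Step 13: in state C at pos 0, read 0 -> (C,0)->write 1,move L,goto D. Now: state=D, head=-1, tape[-4..4]=010011110 (head:    ^)
Step 14: in state D at pos -1, read 0 -> (D,0)->write 0,move R,goto C. Now: state=C, head=0, tape[-4..4]=010011110 (head:     ^)
Step 15: in state C at pos 0, read 1 -> (C,1)->write 1,move R,goto H. Now: state=H, head=1, tape[-4..4]=010011110 (head:      ^)
State H reached at step 15; 15 <= 16 -> yes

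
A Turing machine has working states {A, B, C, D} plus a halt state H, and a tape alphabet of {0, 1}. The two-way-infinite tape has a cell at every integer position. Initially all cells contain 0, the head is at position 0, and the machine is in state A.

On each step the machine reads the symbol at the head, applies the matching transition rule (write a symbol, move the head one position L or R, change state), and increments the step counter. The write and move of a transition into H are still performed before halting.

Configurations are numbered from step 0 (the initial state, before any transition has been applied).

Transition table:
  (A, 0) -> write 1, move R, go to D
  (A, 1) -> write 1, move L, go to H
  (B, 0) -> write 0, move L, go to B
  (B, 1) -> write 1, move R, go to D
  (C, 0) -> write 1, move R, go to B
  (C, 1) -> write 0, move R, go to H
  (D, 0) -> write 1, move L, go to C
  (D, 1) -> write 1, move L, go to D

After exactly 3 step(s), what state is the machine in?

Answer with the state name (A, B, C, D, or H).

Answer: H

Derivation:
Step 1: in state A at pos 0, read 0 -> (A,0)->write 1,move R,goto D. Now: state=D, head=1, tape[-1..2]=0100 (head:   ^)
Step 2: in state D at pos 1, read 0 -> (D,0)->write 1,move L,goto C. Now: state=C, head=0, tape[-1..2]=0110 (head:  ^)
Step 3: in state C at pos 0, read 1 -> (C,1)->write 0,move R,goto H. Now: state=H, head=1, tape[-1..2]=0010 (head:   ^)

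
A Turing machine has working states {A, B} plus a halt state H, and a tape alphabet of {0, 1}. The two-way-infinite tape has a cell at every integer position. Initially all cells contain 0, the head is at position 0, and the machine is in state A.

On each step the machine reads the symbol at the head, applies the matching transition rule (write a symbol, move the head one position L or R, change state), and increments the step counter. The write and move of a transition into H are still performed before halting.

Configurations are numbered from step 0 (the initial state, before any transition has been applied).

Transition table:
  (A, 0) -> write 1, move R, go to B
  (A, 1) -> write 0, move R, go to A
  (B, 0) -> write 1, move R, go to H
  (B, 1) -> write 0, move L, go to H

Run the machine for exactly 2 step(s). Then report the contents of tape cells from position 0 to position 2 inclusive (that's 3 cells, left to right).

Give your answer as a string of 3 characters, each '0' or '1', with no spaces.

Answer: 110

Derivation:
Step 1: in state A at pos 0, read 0 -> (A,0)->write 1,move R,goto B. Now: state=B, head=1, tape[-1..2]=0100 (head:   ^)
Step 2: in state B at pos 1, read 0 -> (B,0)->write 1,move R,goto H. Now: state=H, head=2, tape[-1..3]=01100 (head:    ^)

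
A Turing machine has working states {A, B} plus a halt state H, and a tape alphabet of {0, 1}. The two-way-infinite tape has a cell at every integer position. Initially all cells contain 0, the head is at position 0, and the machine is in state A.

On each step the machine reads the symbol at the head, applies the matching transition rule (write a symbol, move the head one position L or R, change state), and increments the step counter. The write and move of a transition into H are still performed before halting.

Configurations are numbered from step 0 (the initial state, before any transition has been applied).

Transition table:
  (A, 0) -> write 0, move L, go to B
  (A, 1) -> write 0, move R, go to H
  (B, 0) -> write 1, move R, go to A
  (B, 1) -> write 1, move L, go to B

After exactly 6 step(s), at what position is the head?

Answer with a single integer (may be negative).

Answer: 0

Derivation:
Step 1: in state A at pos 0, read 0 -> (A,0)->write 0,move L,goto B. Now: state=B, head=-1, tape[-2..1]=0000 (head:  ^)
Step 2: in state B at pos -1, read 0 -> (B,0)->write 1,move R,goto A. Now: state=A, head=0, tape[-2..1]=0100 (head:   ^)
Step 3: in state A at pos 0, read 0 -> (A,0)->write 0,move L,goto B. Now: state=B, head=-1, tape[-2..1]=0100 (head:  ^)
Step 4: in state B at pos -1, read 1 -> (B,1)->write 1,move L,goto B. Now: state=B, head=-2, tape[-3..1]=00100 (head:  ^)
Step 5: in state B at pos -2, read 0 -> (B,0)->write 1,move R,goto A. Now: state=A, head=-1, tape[-3..1]=01100 (head:   ^)
Step 6: in state A at pos -1, read 1 -> (A,1)->write 0,move R,goto H. Now: state=H, head=0, tape[-3..1]=01000 (head:    ^)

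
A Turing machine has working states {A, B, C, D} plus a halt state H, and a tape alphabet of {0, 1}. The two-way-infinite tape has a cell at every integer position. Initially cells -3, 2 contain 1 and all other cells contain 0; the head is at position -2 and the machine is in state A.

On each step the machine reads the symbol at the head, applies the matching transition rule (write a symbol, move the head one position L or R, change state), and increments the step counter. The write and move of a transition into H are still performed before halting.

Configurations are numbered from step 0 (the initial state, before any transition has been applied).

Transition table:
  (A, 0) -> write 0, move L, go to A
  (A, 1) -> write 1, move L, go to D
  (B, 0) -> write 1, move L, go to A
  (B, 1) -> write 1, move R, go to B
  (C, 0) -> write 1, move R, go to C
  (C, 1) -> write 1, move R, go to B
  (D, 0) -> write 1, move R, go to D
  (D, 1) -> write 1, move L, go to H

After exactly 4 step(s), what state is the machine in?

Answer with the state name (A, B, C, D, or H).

Step 1: in state A at pos -2, read 0 -> (A,0)->write 0,move L,goto A. Now: state=A, head=-3, tape[-4..3]=01000010 (head:  ^)
Step 2: in state A at pos -3, read 1 -> (A,1)->write 1,move L,goto D. Now: state=D, head=-4, tape[-5..3]=001000010 (head:  ^)
Step 3: in state D at pos -4, read 0 -> (D,0)->write 1,move R,goto D. Now: state=D, head=-3, tape[-5..3]=011000010 (head:   ^)
Step 4: in state D at pos -3, read 1 -> (D,1)->write 1,move L,goto H. Now: state=H, head=-4, tape[-5..3]=011000010 (head:  ^)

Answer: H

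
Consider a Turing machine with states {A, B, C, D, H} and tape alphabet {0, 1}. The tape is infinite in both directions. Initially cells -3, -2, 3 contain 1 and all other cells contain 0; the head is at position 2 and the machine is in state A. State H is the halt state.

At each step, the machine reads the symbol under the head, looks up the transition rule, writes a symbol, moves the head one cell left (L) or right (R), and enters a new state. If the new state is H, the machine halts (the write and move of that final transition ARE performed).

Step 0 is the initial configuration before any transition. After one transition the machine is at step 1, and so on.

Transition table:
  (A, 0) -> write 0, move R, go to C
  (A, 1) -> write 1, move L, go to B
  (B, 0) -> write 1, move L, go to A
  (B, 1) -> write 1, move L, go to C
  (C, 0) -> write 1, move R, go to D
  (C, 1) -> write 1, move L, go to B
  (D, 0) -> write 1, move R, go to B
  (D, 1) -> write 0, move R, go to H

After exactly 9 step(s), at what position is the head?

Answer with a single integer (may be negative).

Step 1: in state A at pos 2, read 0 -> (A,0)->write 0,move R,goto C. Now: state=C, head=3, tape[-4..4]=011000010 (head:        ^)
Step 2: in state C at pos 3, read 1 -> (C,1)->write 1,move L,goto B. Now: state=B, head=2, tape[-4..4]=011000010 (head:       ^)
Step 3: in state B at pos 2, read 0 -> (B,0)->write 1,move L,goto A. Now: state=A, head=1, tape[-4..4]=011000110 (head:      ^)
Step 4: in state A at pos 1, read 0 -> (A,0)->write 0,move R,goto C. Now: state=C, head=2, tape[-4..4]=011000110 (head:       ^)
Step 5: in state C at pos 2, read 1 -> (C,1)->write 1,move L,goto B. Now: state=B, head=1, tape[-4..4]=011000110 (head:      ^)
Step 6: in state B at pos 1, read 0 -> (B,0)->write 1,move L,goto A. Now: state=A, head=0, tape[-4..4]=011001110 (head:     ^)
Step 7: in state A at pos 0, read 0 -> (A,0)->write 0,move R,goto C. Now: state=C, head=1, tape[-4..4]=011001110 (head:      ^)
Step 8: in state C at pos 1, read 1 -> (C,1)->write 1,move L,goto B. Now: state=B, head=0, tape[-4..4]=011001110 (head:     ^)
Step 9: in state B at pos 0, read 0 -> (B,0)->write 1,move L,goto A. Now: state=A, head=-1, tape[-4..4]=011011110 (head:    ^)

Answer: -1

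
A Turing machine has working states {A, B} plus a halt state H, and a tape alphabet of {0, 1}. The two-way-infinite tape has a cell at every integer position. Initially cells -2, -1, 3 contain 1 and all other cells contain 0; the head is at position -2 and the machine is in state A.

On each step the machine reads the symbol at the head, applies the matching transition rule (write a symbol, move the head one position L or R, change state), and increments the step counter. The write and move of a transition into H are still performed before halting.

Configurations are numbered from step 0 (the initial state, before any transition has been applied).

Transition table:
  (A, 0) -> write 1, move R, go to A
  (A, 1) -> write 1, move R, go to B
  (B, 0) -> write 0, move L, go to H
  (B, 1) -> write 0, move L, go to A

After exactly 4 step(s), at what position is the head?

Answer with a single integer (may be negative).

Answer: -2

Derivation:
Step 1: in state A at pos -2, read 1 -> (A,1)->write 1,move R,goto B. Now: state=B, head=-1, tape[-3..4]=01100010 (head:   ^)
Step 2: in state B at pos -1, read 1 -> (B,1)->write 0,move L,goto A. Now: state=A, head=-2, tape[-3..4]=01000010 (head:  ^)
Step 3: in state A at pos -2, read 1 -> (A,1)->write 1,move R,goto B. Now: state=B, head=-1, tape[-3..4]=01000010 (head:   ^)
Step 4: in state B at pos -1, read 0 -> (B,0)->write 0,move L,goto H. Now: state=H, head=-2, tape[-3..4]=01000010 (head:  ^)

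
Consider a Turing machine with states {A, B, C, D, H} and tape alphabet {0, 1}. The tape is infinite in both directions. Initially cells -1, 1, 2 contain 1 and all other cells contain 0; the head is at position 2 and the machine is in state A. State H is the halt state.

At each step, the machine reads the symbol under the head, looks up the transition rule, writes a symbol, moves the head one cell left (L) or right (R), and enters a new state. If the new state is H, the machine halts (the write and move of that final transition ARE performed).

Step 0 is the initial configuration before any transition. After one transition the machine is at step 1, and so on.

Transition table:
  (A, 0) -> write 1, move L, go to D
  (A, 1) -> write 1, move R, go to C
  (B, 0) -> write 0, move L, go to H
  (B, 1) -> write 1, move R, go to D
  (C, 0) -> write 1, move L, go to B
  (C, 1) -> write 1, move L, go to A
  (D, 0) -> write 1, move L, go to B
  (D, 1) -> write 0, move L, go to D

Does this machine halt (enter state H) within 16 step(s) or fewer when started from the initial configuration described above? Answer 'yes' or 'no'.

Answer: yes

Derivation:
Step 1: in state A at pos 2, read 1 -> (A,1)->write 1,move R,goto C. Now: state=C, head=3, tape[-2..4]=0101100 (head:      ^)
Step 2: in state C at pos 3, read 0 -> (C,0)->write 1,move L,goto B. Now: state=B, head=2, tape[-2..4]=0101110 (head:     ^)
Step 3: in state B at pos 2, read 1 -> (B,1)->write 1,move R,goto D. Now: state=D, head=3, tape[-2..4]=0101110 (head:      ^)
Step 4: in state D at pos 3, read 1 -> (D,1)->write 0,move L,goto D. Now: state=D, head=2, tape[-2..4]=0101100 (head:     ^)
Step 5: in state D at pos 2, read 1 -> (D,1)->write 0,move L,goto D. Now: state=D, head=1, tape[-2..4]=0101000 (head:    ^)
Step 6: in state D at pos 1, read 1 -> (D,1)->write 0,move L,goto D. Now: state=D, head=0, tape[-2..4]=0100000 (head:   ^)
Step 7: in state D at pos 0, read 0 -> (D,0)->write 1,move L,goto B. Now: state=B, head=-1, tape[-2..4]=0110000 (head:  ^)
Step 8: in state B at pos -1, read 1 -> (B,1)->write 1,move R,goto D. Now: state=D, head=0, tape[-2..4]=0110000 (head:   ^)
Step 9: in state D at pos 0, read 1 -> (D,1)->write 0,move L,goto D. Now: state=D, head=-1, tape[-2..4]=0100000 (head:  ^)
Step 10: in state D at pos -1, read 1 -> (D,1)->write 0,move L,goto D. Now: state=D, head=-2, tape[-3..4]=00000000 (head:  ^)
Step 11: in state D at pos -2, read 0 -> (D,0)->write 1,move L,goto B. Now: state=B, head=-3, tape[-4..4]=001000000 (head:  ^)
Step 12: in state B at pos -3, read 0 -> (B,0)->write 0,move L,goto H. Now: state=H, head=-4, tape[-5..4]=0001000000 (head:  ^)
State H reached at step 12; 12 <= 16 -> yes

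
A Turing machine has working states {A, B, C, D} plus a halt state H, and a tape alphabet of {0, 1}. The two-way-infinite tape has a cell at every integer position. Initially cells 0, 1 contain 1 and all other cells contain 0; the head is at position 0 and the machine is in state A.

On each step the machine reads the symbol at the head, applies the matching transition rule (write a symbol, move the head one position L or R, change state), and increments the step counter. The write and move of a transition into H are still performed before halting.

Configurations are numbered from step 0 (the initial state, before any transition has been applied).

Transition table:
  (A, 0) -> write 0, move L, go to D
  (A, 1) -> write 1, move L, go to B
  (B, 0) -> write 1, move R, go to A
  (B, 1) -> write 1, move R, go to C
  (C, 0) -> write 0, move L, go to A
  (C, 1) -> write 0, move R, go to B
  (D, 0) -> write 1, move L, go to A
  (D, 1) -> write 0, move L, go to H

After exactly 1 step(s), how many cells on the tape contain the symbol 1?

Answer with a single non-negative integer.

Answer: 2

Derivation:
Step 1: in state A at pos 0, read 1 -> (A,1)->write 1,move L,goto B. Now: state=B, head=-1, tape[-2..2]=00110 (head:  ^)
Cells containing 1 after step 1: {0, 1} -> 2 cell(s)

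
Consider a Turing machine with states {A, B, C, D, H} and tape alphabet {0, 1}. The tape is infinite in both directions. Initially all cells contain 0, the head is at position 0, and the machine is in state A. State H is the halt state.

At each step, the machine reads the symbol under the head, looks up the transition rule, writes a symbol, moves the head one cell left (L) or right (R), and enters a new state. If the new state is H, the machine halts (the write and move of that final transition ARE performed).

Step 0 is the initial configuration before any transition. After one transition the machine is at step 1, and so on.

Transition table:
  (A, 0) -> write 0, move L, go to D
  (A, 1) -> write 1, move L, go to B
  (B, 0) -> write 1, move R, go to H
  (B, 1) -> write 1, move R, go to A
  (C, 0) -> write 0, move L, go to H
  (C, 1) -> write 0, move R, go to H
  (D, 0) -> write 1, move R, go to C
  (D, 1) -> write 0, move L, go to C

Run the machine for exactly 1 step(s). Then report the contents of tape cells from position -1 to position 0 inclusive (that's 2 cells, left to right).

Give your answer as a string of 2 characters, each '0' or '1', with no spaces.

Step 1: in state A at pos 0, read 0 -> (A,0)->write 0,move L,goto D. Now: state=D, head=-1, tape[-2..1]=0000 (head:  ^)

Answer: 00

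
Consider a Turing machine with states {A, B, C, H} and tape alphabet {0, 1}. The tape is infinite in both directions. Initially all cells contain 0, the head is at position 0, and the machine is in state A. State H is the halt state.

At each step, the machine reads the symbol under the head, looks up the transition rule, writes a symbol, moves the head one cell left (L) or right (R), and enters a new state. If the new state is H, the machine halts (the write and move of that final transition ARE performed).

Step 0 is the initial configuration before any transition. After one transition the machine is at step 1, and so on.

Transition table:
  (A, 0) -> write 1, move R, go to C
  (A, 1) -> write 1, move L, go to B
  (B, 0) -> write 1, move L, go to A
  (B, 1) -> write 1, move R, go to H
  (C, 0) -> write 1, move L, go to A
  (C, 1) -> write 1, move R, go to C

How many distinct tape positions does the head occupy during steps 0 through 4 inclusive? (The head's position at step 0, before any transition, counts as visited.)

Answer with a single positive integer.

Step 1: in state A at pos 0, read 0 -> (A,0)->write 1,move R,goto C. Now: state=C, head=1, tape[-1..2]=0100 (head:   ^)
Step 2: in state C at pos 1, read 0 -> (C,0)->write 1,move L,goto A. Now: state=A, head=0, tape[-1..2]=0110 (head:  ^)
Step 3: in state A at pos 0, read 1 -> (A,1)->write 1,move L,goto B. Now: state=B, head=-1, tape[-2..2]=00110 (head:  ^)
Step 4: in state B at pos -1, read 0 -> (B,0)->write 1,move L,goto A. Now: state=A, head=-2, tape[-3..2]=001110 (head:  ^)
Head positions at steps 0..4: starting at 0, distinct positions visited = {-2, -1, 0, 1} -> 4 position(s)

Answer: 4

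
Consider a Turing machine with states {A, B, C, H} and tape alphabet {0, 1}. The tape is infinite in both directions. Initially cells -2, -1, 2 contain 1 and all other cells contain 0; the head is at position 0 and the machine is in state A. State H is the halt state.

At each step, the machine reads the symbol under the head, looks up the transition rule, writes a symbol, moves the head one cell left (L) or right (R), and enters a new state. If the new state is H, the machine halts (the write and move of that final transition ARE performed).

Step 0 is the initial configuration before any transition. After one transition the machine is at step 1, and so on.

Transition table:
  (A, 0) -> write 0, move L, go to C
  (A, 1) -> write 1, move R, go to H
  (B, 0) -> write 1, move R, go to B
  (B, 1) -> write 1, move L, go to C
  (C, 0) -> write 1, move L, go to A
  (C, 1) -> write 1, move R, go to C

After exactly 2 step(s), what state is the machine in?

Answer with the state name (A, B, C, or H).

Answer: C

Derivation:
Step 1: in state A at pos 0, read 0 -> (A,0)->write 0,move L,goto C. Now: state=C, head=-1, tape[-3..3]=0110010 (head:   ^)
Step 2: in state C at pos -1, read 1 -> (C,1)->write 1,move R,goto C. Now: state=C, head=0, tape[-3..3]=0110010 (head:    ^)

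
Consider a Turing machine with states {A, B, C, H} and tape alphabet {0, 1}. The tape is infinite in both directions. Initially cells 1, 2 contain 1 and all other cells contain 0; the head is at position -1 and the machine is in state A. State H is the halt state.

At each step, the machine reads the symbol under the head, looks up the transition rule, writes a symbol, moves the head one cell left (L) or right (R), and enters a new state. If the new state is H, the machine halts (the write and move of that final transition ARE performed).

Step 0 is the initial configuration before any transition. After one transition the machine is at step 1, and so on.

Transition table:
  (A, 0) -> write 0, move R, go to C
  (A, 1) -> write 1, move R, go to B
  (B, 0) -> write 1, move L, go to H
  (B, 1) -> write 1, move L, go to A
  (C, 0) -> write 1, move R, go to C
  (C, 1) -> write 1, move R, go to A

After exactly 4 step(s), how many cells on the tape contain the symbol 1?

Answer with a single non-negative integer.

Step 1: in state A at pos -1, read 0 -> (A,0)->write 0,move R,goto C. Now: state=C, head=0, tape[-2..3]=000110 (head:   ^)
Step 2: in state C at pos 0, read 0 -> (C,0)->write 1,move R,goto C. Now: state=C, head=1, tape[-2..3]=001110 (head:    ^)
Step 3: in state C at pos 1, read 1 -> (C,1)->write 1,move R,goto A. Now: state=A, head=2, tape[-2..3]=001110 (head:     ^)
Step 4: in state A at pos 2, read 1 -> (A,1)->write 1,move R,goto B. Now: state=B, head=3, tape[-2..4]=0011100 (head:      ^)
Cells containing 1 after step 4: {0, 1, 2} -> 3 cell(s)

Answer: 3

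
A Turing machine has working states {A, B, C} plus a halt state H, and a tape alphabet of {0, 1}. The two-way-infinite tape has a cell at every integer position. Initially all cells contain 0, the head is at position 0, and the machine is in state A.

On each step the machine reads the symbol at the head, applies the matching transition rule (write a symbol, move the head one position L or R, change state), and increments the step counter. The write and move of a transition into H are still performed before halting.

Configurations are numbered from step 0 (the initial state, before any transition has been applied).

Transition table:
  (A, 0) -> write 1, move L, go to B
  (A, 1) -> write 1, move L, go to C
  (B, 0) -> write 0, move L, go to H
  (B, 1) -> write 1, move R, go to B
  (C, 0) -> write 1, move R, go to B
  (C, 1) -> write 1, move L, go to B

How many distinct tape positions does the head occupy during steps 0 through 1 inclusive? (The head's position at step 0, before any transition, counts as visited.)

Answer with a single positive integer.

Step 1: in state A at pos 0, read 0 -> (A,0)->write 1,move L,goto B. Now: state=B, head=-1, tape[-2..1]=0010 (head:  ^)
Head positions at steps 0..1: starting at 0, distinct positions visited = {-1, 0} -> 2 position(s)

Answer: 2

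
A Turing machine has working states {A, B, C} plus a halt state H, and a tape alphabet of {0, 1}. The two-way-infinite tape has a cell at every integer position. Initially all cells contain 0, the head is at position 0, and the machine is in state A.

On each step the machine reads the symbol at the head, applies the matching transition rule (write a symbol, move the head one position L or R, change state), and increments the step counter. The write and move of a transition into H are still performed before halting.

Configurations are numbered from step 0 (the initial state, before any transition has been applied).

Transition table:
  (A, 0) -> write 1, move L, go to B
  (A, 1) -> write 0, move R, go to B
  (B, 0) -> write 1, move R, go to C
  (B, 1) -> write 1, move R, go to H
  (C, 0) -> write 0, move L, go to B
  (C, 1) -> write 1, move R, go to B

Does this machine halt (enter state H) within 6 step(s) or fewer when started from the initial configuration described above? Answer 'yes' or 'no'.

Step 1: in state A at pos 0, read 0 -> (A,0)->write 1,move L,goto B. Now: state=B, head=-1, tape[-2..1]=0010 (head:  ^)
Step 2: in state B at pos -1, read 0 -> (B,0)->write 1,move R,goto C. Now: state=C, head=0, tape[-2..1]=0110 (head:   ^)
Step 3: in state C at pos 0, read 1 -> (C,1)->write 1,move R,goto B. Now: state=B, head=1, tape[-2..2]=01100 (head:    ^)
Step 4: in state B at pos 1, read 0 -> (B,0)->write 1,move R,goto C. Now: state=C, head=2, tape[-2..3]=011100 (head:     ^)
Step 5: in state C at pos 2, read 0 -> (C,0)->write 0,move L,goto B. Now: state=B, head=1, tape[-2..3]=011100 (head:    ^)
Step 6: in state B at pos 1, read 1 -> (B,1)->write 1,move R,goto H. Now: state=H, head=2, tape[-2..3]=011100 (head:     ^)
State H reached at step 6; 6 <= 6 -> yes

Answer: yes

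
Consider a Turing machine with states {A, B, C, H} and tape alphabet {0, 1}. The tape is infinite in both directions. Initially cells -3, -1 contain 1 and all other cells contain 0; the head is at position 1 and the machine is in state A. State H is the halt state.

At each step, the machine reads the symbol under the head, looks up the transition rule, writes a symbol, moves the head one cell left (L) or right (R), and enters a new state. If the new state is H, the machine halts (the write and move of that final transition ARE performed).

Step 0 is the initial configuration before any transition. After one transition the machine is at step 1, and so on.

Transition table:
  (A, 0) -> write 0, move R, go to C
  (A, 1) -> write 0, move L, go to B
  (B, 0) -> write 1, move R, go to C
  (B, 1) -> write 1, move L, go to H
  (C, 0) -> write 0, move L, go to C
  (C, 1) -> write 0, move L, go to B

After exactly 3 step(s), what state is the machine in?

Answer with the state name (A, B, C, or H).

Answer: C

Derivation:
Step 1: in state A at pos 1, read 0 -> (A,0)->write 0,move R,goto C. Now: state=C, head=2, tape[-4..3]=01010000 (head:       ^)
Step 2: in state C at pos 2, read 0 -> (C,0)->write 0,move L,goto C. Now: state=C, head=1, tape[-4..3]=01010000 (head:      ^)
Step 3: in state C at pos 1, read 0 -> (C,0)->write 0,move L,goto C. Now: state=C, head=0, tape[-4..3]=01010000 (head:     ^)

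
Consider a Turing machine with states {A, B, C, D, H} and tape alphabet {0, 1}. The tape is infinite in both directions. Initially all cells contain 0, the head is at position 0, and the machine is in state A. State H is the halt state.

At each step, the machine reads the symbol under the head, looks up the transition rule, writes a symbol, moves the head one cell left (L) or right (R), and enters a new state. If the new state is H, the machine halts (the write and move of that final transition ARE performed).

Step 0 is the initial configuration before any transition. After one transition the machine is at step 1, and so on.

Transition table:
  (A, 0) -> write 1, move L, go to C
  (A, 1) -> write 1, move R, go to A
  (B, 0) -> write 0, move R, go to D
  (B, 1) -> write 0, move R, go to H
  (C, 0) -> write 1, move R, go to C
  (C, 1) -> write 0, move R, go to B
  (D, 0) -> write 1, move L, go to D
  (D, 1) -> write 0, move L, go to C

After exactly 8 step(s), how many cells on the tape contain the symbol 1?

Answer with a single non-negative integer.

Step 1: in state A at pos 0, read 0 -> (A,0)->write 1,move L,goto C. Now: state=C, head=-1, tape[-2..1]=0010 (head:  ^)
Step 2: in state C at pos -1, read 0 -> (C,0)->write 1,move R,goto C. Now: state=C, head=0, tape[-2..1]=0110 (head:   ^)
Step 3: in state C at pos 0, read 1 -> (C,1)->write 0,move R,goto B. Now: state=B, head=1, tape[-2..2]=01000 (head:    ^)
Step 4: in state B at pos 1, read 0 -> (B,0)->write 0,move R,goto D. Now: state=D, head=2, tape[-2..3]=010000 (head:     ^)
Step 5: in state D at pos 2, read 0 -> (D,0)->write 1,move L,goto D. Now: state=D, head=1, tape[-2..3]=010010 (head:    ^)
Step 6: in state D at pos 1, read 0 -> (D,0)->write 1,move L,goto D. Now: state=D, head=0, tape[-2..3]=010110 (head:   ^)
Step 7: in state D at pos 0, read 0 -> (D,0)->write 1,move L,goto D. Now: state=D, head=-1, tape[-2..3]=011110 (head:  ^)
Step 8: in state D at pos -1, read 1 -> (D,1)->write 0,move L,goto C. Now: state=C, head=-2, tape[-3..3]=0001110 (head:  ^)
Cells containing 1 after step 8: {0, 1, 2} -> 3 cell(s)

Answer: 3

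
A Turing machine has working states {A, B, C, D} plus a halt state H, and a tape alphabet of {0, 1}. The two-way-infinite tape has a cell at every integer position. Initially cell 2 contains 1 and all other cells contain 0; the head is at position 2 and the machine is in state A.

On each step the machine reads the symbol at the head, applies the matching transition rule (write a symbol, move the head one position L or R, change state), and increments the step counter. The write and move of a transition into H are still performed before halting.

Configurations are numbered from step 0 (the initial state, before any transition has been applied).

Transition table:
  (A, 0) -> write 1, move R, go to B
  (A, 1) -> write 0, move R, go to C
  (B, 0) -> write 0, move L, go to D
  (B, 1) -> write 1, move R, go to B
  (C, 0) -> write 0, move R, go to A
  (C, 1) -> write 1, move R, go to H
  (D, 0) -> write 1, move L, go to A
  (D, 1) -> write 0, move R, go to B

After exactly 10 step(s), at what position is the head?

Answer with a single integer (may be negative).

Step 1: in state A at pos 2, read 1 -> (A,1)->write 0,move R,goto C. Now: state=C, head=3, tape[1..4]=0000 (head:   ^)
Step 2: in state C at pos 3, read 0 -> (C,0)->write 0,move R,goto A. Now: state=A, head=4, tape[1..5]=00000 (head:    ^)
Step 3: in state A at pos 4, read 0 -> (A,0)->write 1,move R,goto B. Now: state=B, head=5, tape[1..6]=000100 (head:     ^)
Step 4: in state B at pos 5, read 0 -> (B,0)->write 0,move L,goto D. Now: state=D, head=4, tape[1..6]=000100 (head:    ^)
Step 5: in state D at pos 4, read 1 -> (D,1)->write 0,move R,goto B. Now: state=B, head=5, tape[1..6]=000000 (head:     ^)
Step 6: in state B at pos 5, read 0 -> (B,0)->write 0,move L,goto D. Now: state=D, head=4, tape[1..6]=000000 (head:    ^)
Step 7: in state D at pos 4, read 0 -> (D,0)->write 1,move L,goto A. Now: state=A, head=3, tape[1..6]=000100 (head:   ^)
Step 8: in state A at pos 3, read 0 -> (A,0)->write 1,move R,goto B. Now: state=B, head=4, tape[1..6]=001100 (head:    ^)
Step 9: in state B at pos 4, read 1 -> (B,1)->write 1,move R,goto B. Now: state=B, head=5, tape[1..6]=001100 (head:     ^)
Step 10: in state B at pos 5, read 0 -> (B,0)->write 0,move L,goto D. Now: state=D, head=4, tape[1..6]=001100 (head:    ^)

Answer: 4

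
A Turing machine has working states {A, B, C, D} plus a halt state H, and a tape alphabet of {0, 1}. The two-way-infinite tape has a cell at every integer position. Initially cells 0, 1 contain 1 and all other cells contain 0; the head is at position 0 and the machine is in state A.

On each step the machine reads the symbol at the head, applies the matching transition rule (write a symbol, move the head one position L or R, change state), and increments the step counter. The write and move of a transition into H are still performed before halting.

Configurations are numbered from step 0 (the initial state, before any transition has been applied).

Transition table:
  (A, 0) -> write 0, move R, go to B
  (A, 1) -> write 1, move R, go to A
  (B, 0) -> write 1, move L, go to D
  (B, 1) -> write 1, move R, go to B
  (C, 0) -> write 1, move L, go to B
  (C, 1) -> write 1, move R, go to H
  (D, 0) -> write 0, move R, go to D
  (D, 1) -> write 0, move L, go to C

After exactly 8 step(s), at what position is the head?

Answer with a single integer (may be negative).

Answer: 2

Derivation:
Step 1: in state A at pos 0, read 1 -> (A,1)->write 1,move R,goto A. Now: state=A, head=1, tape[-1..2]=0110 (head:   ^)
Step 2: in state A at pos 1, read 1 -> (A,1)->write 1,move R,goto A. Now: state=A, head=2, tape[-1..3]=01100 (head:    ^)
Step 3: in state A at pos 2, read 0 -> (A,0)->write 0,move R,goto B. Now: state=B, head=3, tape[-1..4]=011000 (head:     ^)
Step 4: in state B at pos 3, read 0 -> (B,0)->write 1,move L,goto D. Now: state=D, head=2, tape[-1..4]=011010 (head:    ^)
Step 5: in state D at pos 2, read 0 -> (D,0)->write 0,move R,goto D. Now: state=D, head=3, tape[-1..4]=011010 (head:     ^)
Step 6: in state D at pos 3, read 1 -> (D,1)->write 0,move L,goto C. Now: state=C, head=2, tape[-1..4]=011000 (head:    ^)
Step 7: in state C at pos 2, read 0 -> (C,0)->write 1,move L,goto B. Now: state=B, head=1, tape[-1..4]=011100 (head:   ^)
Step 8: in state B at pos 1, read 1 -> (B,1)->write 1,move R,goto B. Now: state=B, head=2, tape[-1..4]=011100 (head:    ^)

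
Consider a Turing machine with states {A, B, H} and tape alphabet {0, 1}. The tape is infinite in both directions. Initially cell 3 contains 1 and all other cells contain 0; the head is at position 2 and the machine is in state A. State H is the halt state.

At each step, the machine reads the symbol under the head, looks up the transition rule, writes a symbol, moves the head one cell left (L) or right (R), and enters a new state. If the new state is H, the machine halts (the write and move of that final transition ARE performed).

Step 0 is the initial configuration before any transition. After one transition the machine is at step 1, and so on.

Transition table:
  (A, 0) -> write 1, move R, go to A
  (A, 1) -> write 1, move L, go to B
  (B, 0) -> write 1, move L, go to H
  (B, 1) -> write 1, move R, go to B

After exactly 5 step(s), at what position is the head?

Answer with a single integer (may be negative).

Answer: 3

Derivation:
Step 1: in state A at pos 2, read 0 -> (A,0)->write 1,move R,goto A. Now: state=A, head=3, tape[1..4]=0110 (head:   ^)
Step 2: in state A at pos 3, read 1 -> (A,1)->write 1,move L,goto B. Now: state=B, head=2, tape[1..4]=0110 (head:  ^)
Step 3: in state B at pos 2, read 1 -> (B,1)->write 1,move R,goto B. Now: state=B, head=3, tape[1..4]=0110 (head:   ^)
Step 4: in state B at pos 3, read 1 -> (B,1)->write 1,move R,goto B. Now: state=B, head=4, tape[1..5]=01100 (head:    ^)
Step 5: in state B at pos 4, read 0 -> (B,0)->write 1,move L,goto H. Now: state=H, head=3, tape[1..5]=01110 (head:   ^)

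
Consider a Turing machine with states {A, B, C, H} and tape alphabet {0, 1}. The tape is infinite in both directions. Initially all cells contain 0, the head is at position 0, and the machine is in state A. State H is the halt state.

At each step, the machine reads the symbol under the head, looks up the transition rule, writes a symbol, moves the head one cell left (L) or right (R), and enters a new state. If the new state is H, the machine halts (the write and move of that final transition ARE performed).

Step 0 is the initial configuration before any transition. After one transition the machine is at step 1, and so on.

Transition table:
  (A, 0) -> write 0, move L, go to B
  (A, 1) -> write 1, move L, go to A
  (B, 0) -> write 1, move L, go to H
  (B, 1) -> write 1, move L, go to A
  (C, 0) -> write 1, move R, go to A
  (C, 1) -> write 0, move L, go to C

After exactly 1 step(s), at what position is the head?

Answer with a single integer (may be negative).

Answer: -1

Derivation:
Step 1: in state A at pos 0, read 0 -> (A,0)->write 0,move L,goto B. Now: state=B, head=-1, tape[-2..1]=0000 (head:  ^)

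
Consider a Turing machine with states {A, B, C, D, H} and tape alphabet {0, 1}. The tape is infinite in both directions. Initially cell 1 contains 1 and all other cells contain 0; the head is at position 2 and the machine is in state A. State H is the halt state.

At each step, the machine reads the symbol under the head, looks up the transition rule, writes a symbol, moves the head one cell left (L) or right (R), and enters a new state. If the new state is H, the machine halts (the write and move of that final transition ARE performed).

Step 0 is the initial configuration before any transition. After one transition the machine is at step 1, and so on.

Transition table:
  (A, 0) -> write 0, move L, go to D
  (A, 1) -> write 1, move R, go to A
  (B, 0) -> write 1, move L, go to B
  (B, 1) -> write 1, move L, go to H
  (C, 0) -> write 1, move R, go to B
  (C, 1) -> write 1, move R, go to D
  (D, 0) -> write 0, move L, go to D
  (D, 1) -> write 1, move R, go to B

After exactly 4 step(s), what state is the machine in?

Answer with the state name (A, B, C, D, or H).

Answer: H

Derivation:
Step 1: in state A at pos 2, read 0 -> (A,0)->write 0,move L,goto D. Now: state=D, head=1, tape[0..3]=0100 (head:  ^)
Step 2: in state D at pos 1, read 1 -> (D,1)->write 1,move R,goto B. Now: state=B, head=2, tape[0..3]=0100 (head:   ^)
Step 3: in state B at pos 2, read 0 -> (B,0)->write 1,move L,goto B. Now: state=B, head=1, tape[0..3]=0110 (head:  ^)
Step 4: in state B at pos 1, read 1 -> (B,1)->write 1,move L,goto H. Now: state=H, head=0, tape[-1..3]=00110 (head:  ^)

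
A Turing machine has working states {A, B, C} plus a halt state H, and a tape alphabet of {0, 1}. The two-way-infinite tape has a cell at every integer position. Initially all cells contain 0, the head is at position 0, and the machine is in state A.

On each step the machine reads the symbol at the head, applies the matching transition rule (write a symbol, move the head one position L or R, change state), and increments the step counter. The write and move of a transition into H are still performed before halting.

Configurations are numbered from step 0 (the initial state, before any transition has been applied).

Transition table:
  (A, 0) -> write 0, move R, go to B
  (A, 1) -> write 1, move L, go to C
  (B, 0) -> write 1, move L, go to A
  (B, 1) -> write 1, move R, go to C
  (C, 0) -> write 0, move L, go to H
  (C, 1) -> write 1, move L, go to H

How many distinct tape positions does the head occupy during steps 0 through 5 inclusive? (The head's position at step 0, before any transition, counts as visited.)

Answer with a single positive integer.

Step 1: in state A at pos 0, read 0 -> (A,0)->write 0,move R,goto B. Now: state=B, head=1, tape[-1..2]=0000 (head:   ^)
Step 2: in state B at pos 1, read 0 -> (B,0)->write 1,move L,goto A. Now: state=A, head=0, tape[-1..2]=0010 (head:  ^)
Step 3: in state A at pos 0, read 0 -> (A,0)->write 0,move R,goto B. Now: state=B, head=1, tape[-1..2]=0010 (head:   ^)
Step 4: in state B at pos 1, read 1 -> (B,1)->write 1,move R,goto C. Now: state=C, head=2, tape[-1..3]=00100 (head:    ^)
Step 5: in state C at pos 2, read 0 -> (C,0)->write 0,move L,goto H. Now: state=H, head=1, tape[-1..3]=00100 (head:   ^)
Head positions at steps 0..5: starting at 0, distinct positions visited = {0, 1, 2} -> 3 position(s)

Answer: 3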